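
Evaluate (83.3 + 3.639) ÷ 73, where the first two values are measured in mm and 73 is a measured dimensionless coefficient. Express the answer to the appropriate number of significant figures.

1.2 mm

83.3 mm + 3.639 mm = 86.939 mm; the sum is limited to 1 decimal place (3 s.f.).
Carrying full precision, 86.939 ÷ 73 = 1.19094520548… mm; 73 has 2 s.f., so the result keeps min(3, 2) = 2 s.f.
Rounded to 2 significant figures: 1.2 mm.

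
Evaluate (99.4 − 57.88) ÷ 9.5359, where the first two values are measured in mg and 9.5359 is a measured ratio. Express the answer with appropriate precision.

99.4 mg − 57.88 mg = 41.52 mg; the difference is limited to 1 decimal place (3 s.f.).
Carrying full precision, 41.52 ÷ 9.5359 = 4.35407250495… mg; 9.5359 has 5 s.f., so the result keeps min(3, 5) = 3 s.f.
Rounded to 3 significant figures: 4.35 mg.

4.35 mg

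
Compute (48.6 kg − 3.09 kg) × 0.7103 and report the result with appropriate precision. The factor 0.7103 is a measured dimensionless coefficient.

32.3 kg

48.6 kg − 3.09 kg = 45.51 kg; the difference is limited to 1 decimal place (3 s.f.).
Carrying full precision, 45.51 × 0.7103 = 32.325753 kg; 0.7103 has 4 s.f., so the result keeps min(3, 4) = 3 s.f.
Rounded to 3 significant figures: 32.3 kg.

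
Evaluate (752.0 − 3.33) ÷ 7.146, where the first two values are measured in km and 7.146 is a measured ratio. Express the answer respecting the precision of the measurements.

752.0 km − 3.33 km = 748.67 km; the difference is limited to 1 decimal place (4 s.f.).
Carrying full precision, 748.67 ÷ 7.146 = 104.767702211… km; 7.146 has 4 s.f., so the result keeps min(4, 4) = 4 s.f.
Rounded to 4 significant figures: 104.8 km.

104.8 km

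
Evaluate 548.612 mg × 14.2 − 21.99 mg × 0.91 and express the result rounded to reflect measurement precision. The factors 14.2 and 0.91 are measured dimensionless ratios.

548.612 × 14.2 = 7790.2904 → 7.79 × 10³ mg (3 s.f., last digit at the 10^1 place).
21.99 × 0.91 = 20.0109 → 2.0 × 10¹ mg (2 s.f., last digit at the 10^0 place).
Difference: 7770.2795 mg; keep the coarser place, 10^1.
Result: 7.77 × 10³ mg.

7.77 × 10³ mg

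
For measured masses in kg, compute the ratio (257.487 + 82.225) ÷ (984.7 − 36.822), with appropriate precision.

0.3584

257.487 + 82.225 = 339.712, limited to 3 d.p. → 6 s.f.; 984.7 − 36.822 = 947.878, limited to 1 d.p. → 4 s.f.
Carrying full precision, 339.712 ÷ 947.878 = 0.358392113753…; keep min(6, 4) = 4 s.f.
Rounded to 4 significant figures: 0.3584.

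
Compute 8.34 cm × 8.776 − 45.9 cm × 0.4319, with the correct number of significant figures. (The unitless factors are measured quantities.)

8.34 × 8.776 = 73.19184 → 73.2 cm (3 s.f., last digit at the 10^-1 place).
45.9 × 0.4319 = 19.82421 → 19.8 cm (3 s.f., last digit at the 10^-1 place).
Difference: 53.36763 cm; keep the coarser place, 10^-1.
Result: 53.4 cm.

53.4 cm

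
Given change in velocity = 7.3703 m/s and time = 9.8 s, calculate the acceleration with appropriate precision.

0.75 m/s²

acceleration = 7.3703 m/s ÷ 9.8 s = 0.752071428571… m/s².
7.3703 has 5 significant figures; 9.8 has 2.
Division/multiplication keeps the fewest: 2 significant figures.
Rounded: 0.75 m/s².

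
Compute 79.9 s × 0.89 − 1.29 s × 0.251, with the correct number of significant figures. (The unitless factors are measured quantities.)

79.9 × 0.89 = 71.111 → 71 s (2 s.f., last digit at the 10^0 place).
1.29 × 0.251 = 0.32379 → 0.324 s (3 s.f., last digit at the 10^-3 place).
Difference: 70.78721 s; keep the coarser place, 10^0.
Result: 71 s.

71 s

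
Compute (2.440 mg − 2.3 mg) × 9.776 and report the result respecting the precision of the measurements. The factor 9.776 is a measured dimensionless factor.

1 mg

2.440 mg − 2.3 mg = 0.140 mg; the difference is limited to 1 decimal place (1 s.f.).
Carrying full precision, 0.140 × 9.776 = 1.36864 mg; 9.776 has 4 s.f., so the result keeps min(1, 4) = 1 s.f.
Rounded to 1 significant figure: 1 mg.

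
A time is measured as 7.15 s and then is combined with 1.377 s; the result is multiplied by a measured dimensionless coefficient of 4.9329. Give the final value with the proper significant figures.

42.1 s

7.15 s + 1.377 s = 8.527 s; the sum is limited to 2 decimal places (3 s.f.).
Carrying full precision, 8.527 × 4.9329 = 42.0628383 s; 4.9329 has 5 s.f., so the result keeps min(3, 5) = 3 s.f.
Rounded to 3 significant figures: 42.1 s.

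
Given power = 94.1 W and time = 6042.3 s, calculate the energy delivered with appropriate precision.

5.69 × 10⁵ J

energy delivered = 94.1 W × 6042.3 s = 568580.43 J.
94.1 has 3 significant figures; 6042.3 has 5.
Division/multiplication keeps the fewest: 3 significant figures.
Rounded: 5.69 × 10⁵ J.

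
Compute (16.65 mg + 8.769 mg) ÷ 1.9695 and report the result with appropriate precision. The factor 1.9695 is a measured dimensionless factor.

16.65 mg + 8.769 mg = 25.419 mg; the sum is limited to 2 decimal places (4 s.f.).
Carrying full precision, 25.419 ÷ 1.9695 = 12.9063214014… mg; 1.9695 has 5 s.f., so the result keeps min(4, 5) = 4 s.f.
Rounded to 4 significant figures: 12.91 mg.

12.91 mg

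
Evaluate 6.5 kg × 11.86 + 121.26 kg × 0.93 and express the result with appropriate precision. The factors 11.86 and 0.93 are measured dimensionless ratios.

1.9 × 10² kg

6.5 × 11.86 = 77.09 → 77 kg (2 s.f., last digit at the 10^0 place).
121.26 × 0.93 = 112.7718 → 1.1 × 10² kg (2 s.f., last digit at the 10^1 place).
Sum: 189.8618 kg; keep the coarser place, 10^1.
Result: 1.9 × 10² kg.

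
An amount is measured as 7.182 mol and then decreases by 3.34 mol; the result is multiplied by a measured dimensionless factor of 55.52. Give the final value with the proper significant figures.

213 mol

7.182 mol − 3.34 mol = 3.842 mol; the difference is limited to 2 decimal places (3 s.f.).
Carrying full precision, 3.842 × 55.52 = 213.30784 mol; 55.52 has 4 s.f., so the result keeps min(3, 4) = 3 s.f.
Rounded to 3 significant figures: 213 mol.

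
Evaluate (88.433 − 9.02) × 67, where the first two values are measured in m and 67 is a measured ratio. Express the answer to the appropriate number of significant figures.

88.433 m − 9.02 m = 79.413 m; the difference is limited to 2 decimal places (4 s.f.).
Carrying full precision, 79.413 × 67 = 5320.671 m; 67 has 2 s.f., so the result keeps min(4, 2) = 2 s.f.
Rounded to 2 significant figures: 5.3 × 10^3 m.

5.3 × 10^3 m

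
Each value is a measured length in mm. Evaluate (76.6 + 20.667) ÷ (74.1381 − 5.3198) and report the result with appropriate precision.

1.41

76.6 + 20.667 = 97.267, limited to 1 d.p. → 3 s.f.; 74.1381 − 5.3198 = 68.8183, limited to 4 d.p. → 6 s.f.
Carrying full precision, 97.267 ÷ 68.8183 = 1.41338858995…; keep min(3, 6) = 3 s.f.
Rounded to 3 significant figures: 1.41.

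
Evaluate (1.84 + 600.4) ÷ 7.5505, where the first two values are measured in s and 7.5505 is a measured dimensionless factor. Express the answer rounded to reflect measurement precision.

79.76 s

1.84 s + 600.4 s = 602.24 s; the sum is limited to 1 decimal place (4 s.f.).
Carrying full precision, 602.24 ÷ 7.5505 = 79.7616051917… s; 7.5505 has 5 s.f., so the result keeps min(4, 5) = 4 s.f.
Rounded to 4 significant figures: 79.76 s.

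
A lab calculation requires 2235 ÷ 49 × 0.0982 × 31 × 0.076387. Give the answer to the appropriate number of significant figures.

2235 ÷ 49 × 0.0982 × 31 × 0.076387 = 10.6065485218…
Multiplication/division keeps the fewest significant figures: 2235 → 4 s.f., 49 → 2 s.f., 0.0982 → 3 s.f., 31 → 2 s.f., 0.076387 → 5 s.f.; limit is 2.
Rounded to 2 significant figures: 11.

11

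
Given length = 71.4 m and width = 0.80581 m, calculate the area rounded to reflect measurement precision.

area = 71.4 m × 0.80581 m = 57.534834 m².
71.4 has 3 significant figures; 0.80581 has 5.
Division/multiplication keeps the fewest: 3 significant figures.
Rounded: 57.5 m².

57.5 m²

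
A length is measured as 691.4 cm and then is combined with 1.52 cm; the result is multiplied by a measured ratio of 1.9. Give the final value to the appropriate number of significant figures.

1.3 × 10³ cm

691.4 cm + 1.52 cm = 692.92 cm; the sum is limited to 1 decimal place (4 s.f.).
Carrying full precision, 692.92 × 1.9 = 1316.548 cm; 1.9 has 2 s.f., so the result keeps min(4, 2) = 2 s.f.
Rounded to 2 significant figures: 1.3 × 10³ cm.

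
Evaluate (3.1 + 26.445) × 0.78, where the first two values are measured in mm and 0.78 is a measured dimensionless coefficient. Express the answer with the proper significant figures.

23 mm

3.1 mm + 26.445 mm = 29.545 mm; the sum is limited to 1 decimal place (3 s.f.).
Carrying full precision, 29.545 × 0.78 = 23.0451 mm; 0.78 has 2 s.f., so the result keeps min(3, 2) = 2 s.f.
Rounded to 2 significant figures: 23 mm.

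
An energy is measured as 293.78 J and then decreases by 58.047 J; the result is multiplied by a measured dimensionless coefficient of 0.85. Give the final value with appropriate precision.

293.78 J − 58.047 J = 235.733 J; the difference is limited to 2 decimal places (5 s.f.).
Carrying full precision, 235.733 × 0.85 = 200.37305 J; 0.85 has 2 s.f., so the result keeps min(5, 2) = 2 s.f.
Rounded to 2 significant figures: 2.0 × 10² J.

2.0 × 10² J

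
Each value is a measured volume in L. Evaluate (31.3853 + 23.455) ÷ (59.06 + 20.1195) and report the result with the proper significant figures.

31.3853 + 23.455 = 54.8403, limited to 3 d.p. → 5 s.f.; 59.06 + 20.1195 = 79.1795, limited to 2 d.p. → 4 s.f.
Carrying full precision, 54.8403 ÷ 79.1795 = 0.692607303658…; keep min(5, 4) = 4 s.f.
Rounded to 4 significant figures: 0.6926.

0.6926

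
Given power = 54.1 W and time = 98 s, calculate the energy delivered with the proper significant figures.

energy delivered = 54.1 W × 98 s = 5301.8 J.
54.1 has 3 significant figures; 98 has 2.
Division/multiplication keeps the fewest: 2 significant figures.
Rounded: 5.3 × 10^3 J.

5.3 × 10^3 J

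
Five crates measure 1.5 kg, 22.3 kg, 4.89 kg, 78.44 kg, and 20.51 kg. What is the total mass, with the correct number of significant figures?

1.5 kg + 22.3 kg + 4.89 kg + 78.44 kg + 20.51 kg = 127.64 kg.
Addition/subtraction keeps the fewest decimal places: 1.5 → 1 decimal place, 22.3 → 1 decimal place, 4.89 → 2 decimal places, 78.44 → 2 decimal places, 20.51 → 2 decimal places; limit is 1.
Rounded to 1 decimal place: 127.6 kg.

127.6 kg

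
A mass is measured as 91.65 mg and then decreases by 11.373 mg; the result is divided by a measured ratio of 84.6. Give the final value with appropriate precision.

0.949 mg

91.65 mg − 11.373 mg = 80.277 mg; the difference is limited to 2 decimal places (4 s.f.).
Carrying full precision, 80.277 ÷ 84.6 = 0.94890070922… mg; 84.6 has 3 s.f., so the result keeps min(4, 3) = 3 s.f.
Rounded to 3 significant figures: 0.949 mg.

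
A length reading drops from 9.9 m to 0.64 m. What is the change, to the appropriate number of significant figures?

9.3 m

9.9 m − 0.64 m = 9.26 m.
Addition/subtraction keeps the fewest decimal places: 9.9 → 1 decimal place, 0.64 → 2 decimal places; limit is 1.
Rounded to 1 decimal place: 9.3 m.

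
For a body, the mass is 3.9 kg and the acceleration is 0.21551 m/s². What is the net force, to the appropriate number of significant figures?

0.84 N

net force = 3.9 kg × 0.21551 m/s² = 0.840489 N.
3.9 has 2 significant figures; 0.21551 has 5.
Division/multiplication keeps the fewest: 2 significant figures.
Rounded: 0.84 N.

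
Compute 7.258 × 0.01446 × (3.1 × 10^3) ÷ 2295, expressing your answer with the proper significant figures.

0.14

7.258 × 0.01446 × (3.1 × 10^3) ÷ 2295 = 0.141763445752…
Multiplication/division keeps the fewest significant figures: 7.258 → 4 s.f., 0.01446 → 4 s.f., 3.1 × 10^3 → 2 s.f., 2295 → 4 s.f.; limit is 2.
Rounded to 2 significant figures: 0.14.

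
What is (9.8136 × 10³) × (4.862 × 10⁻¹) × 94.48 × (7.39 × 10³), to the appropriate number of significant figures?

(9.8136 × 10³) × (4.862 × 10⁻¹) × 94.48 × (7.39 × 10³) = 3.3314065077 × 10^9…
Multiplication/division keeps the fewest significant figures: 9.8136 × 10³ → 5 s.f., 4.862 × 10⁻¹ → 4 s.f., 94.48 → 4 s.f., 7.39 × 10³ → 3 s.f.; limit is 3.
Rounded to 3 significant figures: 3.33 × 10⁹.

3.33 × 10⁹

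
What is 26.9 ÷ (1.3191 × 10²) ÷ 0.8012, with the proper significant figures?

26.9 ÷ (1.3191 × 10²) ÷ 0.8012 = 0.254526859548…
Multiplication/division keeps the fewest significant figures: 26.9 → 3 s.f., 1.3191 × 10² → 5 s.f., 0.8012 → 4 s.f.; limit is 3.
Rounded to 3 significant figures: 0.255.

0.255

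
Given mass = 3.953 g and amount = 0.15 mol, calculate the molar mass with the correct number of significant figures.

molar mass = 3.953 g ÷ 0.15 mol = 26.3533333333… g/mol.
3.953 has 4 significant figures; 0.15 has 2.
Division/multiplication keeps the fewest: 2 significant figures.
Rounded: 26 g/mol.

26 g/mol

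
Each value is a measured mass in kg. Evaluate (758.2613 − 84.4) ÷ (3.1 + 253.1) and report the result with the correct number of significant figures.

758.2613 − 84.4 = 673.8613, limited to 1 d.p. → 4 s.f.; 3.1 + 253.1 = 256.2, limited to 1 d.p. → 4 s.f.
Carrying full precision, 673.8613 ÷ 256.2 = 2.63021584699…; keep min(4, 4) = 4 s.f.
Rounded to 4 significant figures: 2.630.

2.630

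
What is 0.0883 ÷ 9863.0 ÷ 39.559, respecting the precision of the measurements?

0.0883 ÷ 9863.0 ÷ 39.559 = 2.26311365887 × 10^-7…
Multiplication/division keeps the fewest significant figures: 0.0883 → 3 s.f., 9863.0 → 5 s.f., 39.559 → 5 s.f.; limit is 3.
Rounded to 3 significant figures: 2.26 × 10⁻⁷.

2.26 × 10⁻⁷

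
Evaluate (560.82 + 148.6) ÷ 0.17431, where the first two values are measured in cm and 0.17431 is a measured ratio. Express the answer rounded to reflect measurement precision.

4.070 × 10^3 cm

560.82 cm + 148.6 cm = 709.42 cm; the sum is limited to 1 decimal place (4 s.f.).
Carrying full precision, 709.42 ÷ 0.17431 = 4069.87550915… cm; 0.17431 has 5 s.f., so the result keeps min(4, 5) = 4 s.f.
Rounded to 4 significant figures: 4.070 × 10^3 cm.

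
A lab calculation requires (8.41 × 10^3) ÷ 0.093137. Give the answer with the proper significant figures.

9.03 × 10^4

(8.41 × 10^3) ÷ 0.093137 = 90297.0892341…
Multiplication/division keeps the fewest significant figures: 8.41 × 10^3 → 3 s.f., 0.093137 → 5 s.f.; limit is 3.
Rounded to 3 significant figures: 9.03 × 10^4.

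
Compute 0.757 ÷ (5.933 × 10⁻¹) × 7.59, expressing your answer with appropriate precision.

9.68

0.757 ÷ (5.933 × 10⁻¹) × 7.59 = 9.68419012304…
Multiplication/division keeps the fewest significant figures: 0.757 → 3 s.f., 5.933 × 10⁻¹ → 4 s.f., 7.59 → 3 s.f.; limit is 3.
Rounded to 3 significant figures: 9.68.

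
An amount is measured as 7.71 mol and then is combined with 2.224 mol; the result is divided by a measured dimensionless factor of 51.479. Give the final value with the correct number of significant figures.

0.193 mol

7.71 mol + 2.224 mol = 9.934 mol; the sum is limited to 2 decimal places (3 s.f.).
Carrying full precision, 9.934 ÷ 51.479 = 0.192971891451… mol; 51.479 has 5 s.f., so the result keeps min(3, 5) = 3 s.f.
Rounded to 3 significant figures: 0.193 mol.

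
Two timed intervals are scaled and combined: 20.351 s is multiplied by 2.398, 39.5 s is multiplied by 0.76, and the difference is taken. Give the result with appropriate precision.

20.351 × 2.398 = 48.801698 → 48.80 s (4 s.f., last digit at the 10^-2 place).
39.5 × 0.76 = 30.02 → 3.0 × 10^1 s (2 s.f., last digit at the 10^0 place).
Difference: 18.781698 s; keep the coarser place, 10^0.
Result: 19 s.

19 s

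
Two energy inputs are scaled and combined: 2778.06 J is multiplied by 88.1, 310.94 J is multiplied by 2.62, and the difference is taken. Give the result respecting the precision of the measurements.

2778.06 × 88.1 = 244747.086 → 2.45 × 10⁵ J (3 s.f., last digit at the 10^3 place).
310.94 × 2.62 = 814.6628 → 8.15 × 10² J (3 s.f., last digit at the 10^0 place).
Difference: 243932.4232 J; keep the coarser place, 10^3.
Result: 2.44 × 10⁵ J.

2.44 × 10⁵ J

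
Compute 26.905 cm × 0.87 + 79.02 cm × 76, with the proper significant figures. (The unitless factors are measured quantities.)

26.905 × 0.87 = 23.40735 → 23 cm (2 s.f., last digit at the 10^0 place).
79.02 × 76 = 6005.52 → 6.0 × 10^3 cm (2 s.f., last digit at the 10^2 place).
Sum: 6028.92735 cm; keep the coarser place, 10^2.
Result: 6.0 × 10^3 cm.

6.0 × 10^3 cm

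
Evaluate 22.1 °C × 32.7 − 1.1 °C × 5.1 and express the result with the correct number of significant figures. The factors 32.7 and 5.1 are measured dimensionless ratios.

717 °C

22.1 × 32.7 = 722.67 → 723 °C (3 s.f., last digit at the 10^0 place).
1.1 × 5.1 = 5.61 → 5.6 °C (2 s.f., last digit at the 10^-1 place).
Difference: 717.06 °C; keep the coarser place, 10^0.
Result: 717 °C.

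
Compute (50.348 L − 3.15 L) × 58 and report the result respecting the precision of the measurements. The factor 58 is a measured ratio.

2.7 × 10³ L

50.348 L − 3.15 L = 47.198 L; the difference is limited to 2 decimal places (4 s.f.).
Carrying full precision, 47.198 × 58 = 2737.484 L; 58 has 2 s.f., so the result keeps min(4, 2) = 2 s.f.
Rounded to 2 significant figures: 2.7 × 10³ L.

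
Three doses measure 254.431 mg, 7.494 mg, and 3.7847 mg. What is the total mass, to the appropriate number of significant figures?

254.431 mg + 7.494 mg + 3.7847 mg = 265.7097 mg.
Addition/subtraction keeps the fewest decimal places: 254.431 → 3 decimal places, 7.494 → 3 decimal places, 3.7847 → 4 decimal places; limit is 3.
Rounded to 3 decimal places: 2.65710 × 10² mg.

2.65710 × 10² mg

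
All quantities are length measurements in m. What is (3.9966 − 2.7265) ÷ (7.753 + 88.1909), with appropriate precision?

0.013238

3.9966 − 2.7265 = 1.2701, limited to 4 d.p. → 5 s.f.; 7.753 + 88.1909 = 95.9439, limited to 3 d.p. → 5 s.f.
Carrying full precision, 1.2701 ÷ 95.9439 = 0.013237944257…; keep min(5, 5) = 5 s.f.
Rounded to 5 significant figures: 0.013238.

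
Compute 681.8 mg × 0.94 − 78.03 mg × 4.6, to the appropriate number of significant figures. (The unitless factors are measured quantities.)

681.8 × 0.94 = 640.892 → 6.4 × 10^2 mg (2 s.f., last digit at the 10^1 place).
78.03 × 4.6 = 358.938 → 3.6 × 10^2 mg (2 s.f., last digit at the 10^1 place).
Difference: 281.954 mg; keep the coarser place, 10^1.
Result: 2.8 × 10^2 mg.

2.8 × 10^2 mg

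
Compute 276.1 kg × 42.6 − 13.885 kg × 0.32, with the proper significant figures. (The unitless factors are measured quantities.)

276.1 × 42.6 = 11761.86 → 1.18 × 10^4 kg (3 s.f., last digit at the 10^2 place).
13.885 × 0.32 = 4.4432 → 4.4 kg (2 s.f., last digit at the 10^-1 place).
Difference: 11757.4168 kg; keep the coarser place, 10^2.
Result: 1.18 × 10^4 kg.

1.18 × 10^4 kg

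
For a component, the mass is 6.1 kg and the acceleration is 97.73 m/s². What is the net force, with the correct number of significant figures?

net force = 6.1 kg × 97.73 m/s² = 596.153 N.
6.1 has 2 significant figures; 97.73 has 4.
Division/multiplication keeps the fewest: 2 significant figures.
Rounded: 6.0 × 10² N.

6.0 × 10² N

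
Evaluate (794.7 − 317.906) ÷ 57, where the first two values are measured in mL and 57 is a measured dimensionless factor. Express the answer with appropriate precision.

8.4 mL

794.7 mL − 317.906 mL = 476.794 mL; the difference is limited to 1 decimal place (4 s.f.).
Carrying full precision, 476.794 ÷ 57 = 8.36480701754… mL; 57 has 2 s.f., so the result keeps min(4, 2) = 2 s.f.
Rounded to 2 significant figures: 8.4 mL.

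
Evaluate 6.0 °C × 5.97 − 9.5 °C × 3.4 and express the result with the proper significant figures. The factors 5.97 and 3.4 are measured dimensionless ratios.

4 °C

6.0 × 5.97 = 35.82 → 36 °C (2 s.f., last digit at the 10^0 place).
9.5 × 3.4 = 32.3 → 32 °C (2 s.f., last digit at the 10^0 place).
Difference: 3.52 °C; keep the coarser place, 10^0.
Result: 4 °C.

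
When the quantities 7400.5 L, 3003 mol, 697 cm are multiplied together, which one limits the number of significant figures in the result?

7400.5 L → 5 s.f.; 3003 mol → 4 s.f.; 697 cm → 3 s.f.
The fewest is 3 significant figures, from 697 cm.

697 cm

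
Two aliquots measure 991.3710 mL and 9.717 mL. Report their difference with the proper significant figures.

981.654 mL

991.3710 mL − 9.717 mL = 981.6540 mL.
Addition/subtraction keeps the fewest decimal places: 991.3710 → 4 decimal places, 9.717 → 3 decimal places; limit is 3.
Rounded to 3 decimal places: 981.654 mL.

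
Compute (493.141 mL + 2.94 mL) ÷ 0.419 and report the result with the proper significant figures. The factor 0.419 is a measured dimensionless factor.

493.141 mL + 2.94 mL = 496.081 mL; the sum is limited to 2 decimal places (5 s.f.).
Carrying full precision, 496.081 ÷ 0.419 = 1183.96420048… mL; 0.419 has 3 s.f., so the result keeps min(5, 3) = 3 s.f.
Rounded to 3 significant figures: 1.18 × 10³ mL.

1.18 × 10³ mL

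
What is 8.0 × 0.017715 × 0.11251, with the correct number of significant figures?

8.0 × 0.017715 × 0.11251 = 0.0159449172
Multiplication/division keeps the fewest significant figures: 8.0 → 2 s.f., 0.017715 → 5 s.f., 0.11251 → 5 s.f.; limit is 2.
Rounded to 2 significant figures: 0.016.

0.016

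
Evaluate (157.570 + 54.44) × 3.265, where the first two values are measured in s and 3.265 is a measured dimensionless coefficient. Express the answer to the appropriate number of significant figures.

692.2 s

157.570 s + 54.44 s = 212.010 s; the sum is limited to 2 decimal places (5 s.f.).
Carrying full precision, 212.010 × 3.265 = 692.21265 s; 3.265 has 4 s.f., so the result keeps min(5, 4) = 4 s.f.
Rounded to 4 significant figures: 692.2 s.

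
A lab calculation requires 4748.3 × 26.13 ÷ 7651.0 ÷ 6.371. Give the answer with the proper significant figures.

4748.3 × 26.13 ÷ 7651.0 ÷ 6.371 = 2.54537487403…
Multiplication/division keeps the fewest significant figures: 4748.3 → 5 s.f., 26.13 → 4 s.f., 7651.0 → 5 s.f., 6.371 → 4 s.f.; limit is 4.
Rounded to 4 significant figures: 2.545.

2.545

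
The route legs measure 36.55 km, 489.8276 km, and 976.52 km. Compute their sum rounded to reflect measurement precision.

1502.90 km

36.55 km + 489.8276 km + 976.52 km = 1502.8976 km.
Addition/subtraction keeps the fewest decimal places: 36.55 → 2 decimal places, 489.8276 → 4 decimal places, 976.52 → 2 decimal places; limit is 2.
Rounded to 2 decimal places: 1502.90 km.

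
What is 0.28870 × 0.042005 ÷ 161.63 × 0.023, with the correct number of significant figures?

1.7 × 10⁻⁶

0.28870 × 0.042005 ÷ 161.63 × 0.023 = 0.0000017256536565…
Multiplication/division keeps the fewest significant figures: 0.28870 → 5 s.f., 0.042005 → 5 s.f., 161.63 → 5 s.f., 0.023 → 2 s.f.; limit is 2.
Rounded to 2 significant figures: 1.7 × 10⁻⁶.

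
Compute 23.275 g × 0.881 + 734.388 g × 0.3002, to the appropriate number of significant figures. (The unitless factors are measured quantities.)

23.275 × 0.881 = 20.505275 → 20.5 g (3 s.f., last digit at the 10^-1 place).
734.388 × 0.3002 = 220.4632776 → 220.5 g (4 s.f., last digit at the 10^-1 place).
Sum: 240.9685526 g; keep the coarser place, 10^-1.
Result: 241.0 g.

241.0 g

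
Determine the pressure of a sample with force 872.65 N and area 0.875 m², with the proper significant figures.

997 Pa

pressure = 872.65 N ÷ 0.875 m² = 997.314285714… Pa.
872.65 has 5 significant figures; 0.875 has 3.
Division/multiplication keeps the fewest: 3 significant figures.
Rounded: 997 Pa.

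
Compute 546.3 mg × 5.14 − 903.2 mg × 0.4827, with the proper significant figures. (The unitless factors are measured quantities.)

546.3 × 5.14 = 2807.982 → 2.81 × 10^3 mg (3 s.f., last digit at the 10^1 place).
903.2 × 0.4827 = 435.97464 → 436.0 mg (4 s.f., last digit at the 10^-1 place).
Difference: 2372.00736 mg; keep the coarser place, 10^1.
Result: 2.37 × 10^3 mg.

2.37 × 10^3 mg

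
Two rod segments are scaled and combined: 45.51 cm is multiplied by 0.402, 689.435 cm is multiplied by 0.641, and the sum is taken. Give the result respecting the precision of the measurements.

460. cm

45.51 × 0.402 = 18.29502 → 18.3 cm (3 s.f., last digit at the 10^-1 place).
689.435 × 0.641 = 441.927835 → 442 cm (3 s.f., last digit at the 10^0 place).
Sum: 460.222855 cm; keep the coarser place, 10^0.
Result: 460. cm.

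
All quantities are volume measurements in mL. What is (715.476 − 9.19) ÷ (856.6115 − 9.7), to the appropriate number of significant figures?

715.476 − 9.19 = 706.286, limited to 2 d.p. → 5 s.f.; 856.6115 − 9.7 = 846.9115, limited to 1 d.p. → 4 s.f.
Carrying full precision, 706.286 ÷ 846.9115 = 0.83395490556…; keep min(5, 4) = 4 s.f.
Rounded to 4 significant figures: 0.8340.

0.8340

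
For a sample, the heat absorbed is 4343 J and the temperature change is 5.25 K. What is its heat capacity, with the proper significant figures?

heat capacity = 4343 J ÷ 5.25 K = 827.238095238… J/K.
4343 has 4 significant figures; 5.25 has 3.
Division/multiplication keeps the fewest: 3 significant figures.
Rounded: 827 J/K.

827 J/K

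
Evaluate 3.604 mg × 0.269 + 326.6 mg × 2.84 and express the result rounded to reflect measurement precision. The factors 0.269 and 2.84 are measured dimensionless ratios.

3.604 × 0.269 = 0.969476 → 0.969 mg (3 s.f., last digit at the 10^-3 place).
326.6 × 2.84 = 927.544 → 928 mg (3 s.f., last digit at the 10^0 place).
Sum: 928.513476 mg; keep the coarser place, 10^0.
Result: 929 mg.

929 mg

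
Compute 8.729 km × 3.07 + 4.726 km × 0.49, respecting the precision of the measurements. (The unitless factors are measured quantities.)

29.1 km

8.729 × 3.07 = 26.79803 → 26.8 km (3 s.f., last digit at the 10^-1 place).
4.726 × 0.49 = 2.31574 → 2.3 km (2 s.f., last digit at the 10^-1 place).
Sum: 29.11377 km; keep the coarser place, 10^-1.
Result: 29.1 km.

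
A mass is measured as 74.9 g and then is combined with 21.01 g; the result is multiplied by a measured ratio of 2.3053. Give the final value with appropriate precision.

221 g

74.9 g + 21.01 g = 95.91 g; the sum is limited to 1 decimal place (3 s.f.).
Carrying full precision, 95.91 × 2.3053 = 221.101323 g; 2.3053 has 5 s.f., so the result keeps min(3, 5) = 3 s.f.
Rounded to 3 significant figures: 221 g.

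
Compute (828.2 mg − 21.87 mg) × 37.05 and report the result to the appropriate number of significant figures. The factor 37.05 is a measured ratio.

2.987 × 10^4 mg

828.2 mg − 21.87 mg = 806.33 mg; the difference is limited to 1 decimal place (4 s.f.).
Carrying full precision, 806.33 × 37.05 = 29874.5265 mg; 37.05 has 4 s.f., so the result keeps min(4, 4) = 4 s.f.
Rounded to 4 significant figures: 2.987 × 10^4 mg.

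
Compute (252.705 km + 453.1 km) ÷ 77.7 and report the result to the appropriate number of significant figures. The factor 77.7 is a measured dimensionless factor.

252.705 km + 453.1 km = 705.805 km; the sum is limited to 1 decimal place (4 s.f.).
Carrying full precision, 705.805 ÷ 77.7 = 9.08371943372… km; 77.7 has 3 s.f., so the result keeps min(4, 3) = 3 s.f.
Rounded to 3 significant figures: 9.08 km.

9.08 km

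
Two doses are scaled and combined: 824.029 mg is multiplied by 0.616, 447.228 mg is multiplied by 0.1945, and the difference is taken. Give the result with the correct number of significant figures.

421 mg

824.029 × 0.616 = 507.601864 → 508 mg (3 s.f., last digit at the 10^0 place).
447.228 × 0.1945 = 86.985846 → 86.99 mg (4 s.f., last digit at the 10^-2 place).
Difference: 420.616018 mg; keep the coarser place, 10^0.
Result: 421 mg.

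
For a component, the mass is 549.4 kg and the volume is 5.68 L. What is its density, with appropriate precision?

density = 549.4 kg ÷ 5.68 L = 96.7253521127… kg/L.
549.4 has 4 significant figures; 5.68 has 3.
Division/multiplication keeps the fewest: 3 significant figures.
Rounded: 96.7 kg/L.

96.7 kg/L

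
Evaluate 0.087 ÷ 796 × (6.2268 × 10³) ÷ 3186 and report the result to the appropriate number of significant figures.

0.087 ÷ 796 × (6.2268 × 10³) ÷ 3186 = 0.000213611844533…
Multiplication/division keeps the fewest significant figures: 0.087 → 2 s.f., 796 → 3 s.f., 6.2268 × 10³ → 5 s.f., 3186 → 4 s.f.; limit is 2.
Rounded to 2 significant figures: 2.1 × 10⁻⁴.

2.1 × 10⁻⁴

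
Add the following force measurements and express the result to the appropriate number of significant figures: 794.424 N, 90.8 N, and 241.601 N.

1126.8 N

794.424 N + 90.8 N + 241.601 N = 1126.825 N.
Addition/subtraction keeps the fewest decimal places: 794.424 → 3 decimal places, 90.8 → 1 decimal place, 241.601 → 3 decimal places; limit is 1.
Rounded to 1 decimal place: 1126.8 N.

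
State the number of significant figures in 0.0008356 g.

4

0.0008356: leading zeros are not significant.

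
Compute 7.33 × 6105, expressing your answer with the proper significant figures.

7.33 × 6105 = 44749.65
Multiplication/division keeps the fewest significant figures: 7.33 → 3 s.f., 6105 → 4 s.f.; limit is 3.
Rounded to 3 significant figures: 4.47 × 10^4.

4.47 × 10^4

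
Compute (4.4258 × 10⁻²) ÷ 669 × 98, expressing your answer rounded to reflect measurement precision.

0.0065

(4.4258 × 10⁻²) ÷ 669 × 98 = 0.00648323467862…
Multiplication/division keeps the fewest significant figures: 4.4258 × 10⁻² → 5 s.f., 669 → 3 s.f., 98 → 2 s.f.; limit is 2.
Rounded to 2 significant figures: 0.0065.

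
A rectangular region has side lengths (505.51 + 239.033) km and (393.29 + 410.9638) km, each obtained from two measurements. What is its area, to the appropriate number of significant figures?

5.9880 × 10^5 km²

505.51 + 239.033 = 744.543, limited to 2 d.p. → 5 s.f.; 393.29 + 410.9638 = 804.2538, limited to 2 d.p. → 5 s.f.
Carrying full precision, 744.543 × 804.2538 = 598801.537013…; keep min(5, 5) = 5 s.f.
Rounded to 5 significant figures: 5.9880 × 10^5 km².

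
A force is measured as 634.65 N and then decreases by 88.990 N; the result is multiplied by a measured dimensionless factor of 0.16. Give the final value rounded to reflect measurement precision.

634.65 N − 88.990 N = 545.660 N; the difference is limited to 2 decimal places (5 s.f.).
Carrying full precision, 545.660 × 0.16 = 87.3056 N; 0.16 has 2 s.f., so the result keeps min(5, 2) = 2 s.f.
Rounded to 2 significant figures: 87 N.

87 N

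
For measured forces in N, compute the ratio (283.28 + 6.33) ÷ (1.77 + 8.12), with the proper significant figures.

29.3

283.28 + 6.33 = 289.61, limited to 2 d.p. → 5 s.f.; 1.77 + 8.12 = 9.89, limited to 2 d.p. → 3 s.f.
Carrying full precision, 289.61 ÷ 9.89 = 29.2831142568…; keep min(5, 3) = 3 s.f.
Rounded to 3 significant figures: 29.3.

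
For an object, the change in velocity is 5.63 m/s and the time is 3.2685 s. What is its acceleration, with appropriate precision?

acceleration = 5.63 m/s ÷ 3.2685 s = 1.72250267707… m/s².
5.63 has 3 significant figures; 3.2685 has 5.
Division/multiplication keeps the fewest: 3 significant figures.
Rounded: 1.72 m/s².

1.72 m/s²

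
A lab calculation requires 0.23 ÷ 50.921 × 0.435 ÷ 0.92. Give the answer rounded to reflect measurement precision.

0.23 ÷ 50.921 × 0.435 ÷ 0.92 = 0.00213566112213…
Multiplication/division keeps the fewest significant figures: 0.23 → 2 s.f., 50.921 → 5 s.f., 0.435 → 3 s.f., 0.92 → 2 s.f.; limit is 2.
Rounded to 2 significant figures: 0.0021.

0.0021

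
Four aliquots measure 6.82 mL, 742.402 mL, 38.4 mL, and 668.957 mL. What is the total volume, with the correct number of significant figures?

6.82 mL + 742.402 mL + 38.4 mL + 668.957 mL = 1456.579 mL.
Addition/subtraction keeps the fewest decimal places: 6.82 → 2 decimal places, 742.402 → 3 decimal places, 38.4 → 1 decimal place, 668.957 → 3 decimal places; limit is 1.
Rounded to 1 decimal place: 1456.6 mL.

1456.6 mL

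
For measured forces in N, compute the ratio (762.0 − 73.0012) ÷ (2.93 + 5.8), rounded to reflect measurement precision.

762.0 − 73.0012 = 688.9988, limited to 1 d.p. → 4 s.f.; 2.93 + 5.8 = 8.73, limited to 1 d.p. → 2 s.f.
Carrying full precision, 688.9988 ÷ 8.73 = 78.923115693…; keep min(4, 2) = 2 s.f.
Rounded to 2 significant figures: 79.

79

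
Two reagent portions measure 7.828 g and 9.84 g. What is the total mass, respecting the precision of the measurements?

7.828 g + 9.84 g = 17.668 g.
Addition/subtraction keeps the fewest decimal places: 7.828 → 3 decimal places, 9.84 → 2 decimal places; limit is 2.
Rounded to 2 decimal places: 17.67 g.

17.67 g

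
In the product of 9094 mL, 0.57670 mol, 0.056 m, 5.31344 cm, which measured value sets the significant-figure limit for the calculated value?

9094 mL → 4 s.f.; 0.57670 mol → 5 s.f.; 0.056 m → 2 s.f.; 5.31344 cm → 6 s.f.
The fewest is 2 significant figures, from 0.056 m.

0.056 m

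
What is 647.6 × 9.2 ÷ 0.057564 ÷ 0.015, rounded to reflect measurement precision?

647.6 × 9.2 ÷ 0.057564 ÷ 0.015 = 6900053.27404…
Multiplication/division keeps the fewest significant figures: 647.6 → 4 s.f., 9.2 → 2 s.f., 0.057564 → 5 s.f., 0.015 → 2 s.f.; limit is 2.
Rounded to 2 significant figures: 6.9 × 10^6.

6.9 × 10^6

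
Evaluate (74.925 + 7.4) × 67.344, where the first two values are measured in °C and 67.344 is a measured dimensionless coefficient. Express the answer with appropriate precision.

5.54 × 10^3 °C

74.925 °C + 7.4 °C = 82.325 °C; the sum is limited to 1 decimal place (3 s.f.).
Carrying full precision, 82.325 × 67.344 = 5544.0948 °C; 67.344 has 5 s.f., so the result keeps min(3, 5) = 3 s.f.
Rounded to 3 significant figures: 5.54 × 10^3 °C.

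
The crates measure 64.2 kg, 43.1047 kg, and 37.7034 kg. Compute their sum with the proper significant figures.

145.0 kg

64.2 kg + 43.1047 kg + 37.7034 kg = 145.0081 kg.
Addition/subtraction keeps the fewest decimal places: 64.2 → 1 decimal place, 43.1047 → 4 decimal places, 37.7034 → 4 decimal places; limit is 1.
Rounded to 1 decimal place: 145.0 kg.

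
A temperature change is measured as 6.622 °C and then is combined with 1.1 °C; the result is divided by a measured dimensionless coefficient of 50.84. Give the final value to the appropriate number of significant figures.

6.622 °C + 1.1 °C = 7.722 °C; the sum is limited to 1 decimal place (2 s.f.).
Carrying full precision, 7.722 ÷ 50.84 = 0.151888276947… °C; 50.84 has 4 s.f., so the result keeps min(2, 4) = 2 s.f.
Rounded to 2 significant figures: 0.15 °C.

0.15 °C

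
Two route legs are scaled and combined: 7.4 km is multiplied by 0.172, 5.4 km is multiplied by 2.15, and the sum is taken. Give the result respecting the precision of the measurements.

7.4 × 0.172 = 1.2728 → 1.3 km (2 s.f., last digit at the 10^-1 place).
5.4 × 2.15 = 11.61 → 12 km (2 s.f., last digit at the 10^0 place).
Sum: 12.8828 km; keep the coarser place, 10^0.
Result: 13 km.

13 km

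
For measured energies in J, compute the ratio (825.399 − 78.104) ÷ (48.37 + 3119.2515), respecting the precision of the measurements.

0.235917

825.399 − 78.104 = 747.295, limited to 3 d.p. → 6 s.f.; 48.37 + 3119.2515 = 3167.6215, limited to 2 d.p. → 6 s.f.
Carrying full precision, 747.295 ÷ 3167.6215 = 0.235916759625…; keep min(6, 6) = 6 s.f.
Rounded to 6 significant figures: 0.235917.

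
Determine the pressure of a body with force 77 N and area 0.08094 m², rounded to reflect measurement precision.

pressure = 77 N ÷ 0.08094 m² = 951.321966889… Pa.
77 has 2 significant figures; 0.08094 has 4.
Division/multiplication keeps the fewest: 2 significant figures.
Rounded: 9.5 × 10^2 Pa.

9.5 × 10^2 Pa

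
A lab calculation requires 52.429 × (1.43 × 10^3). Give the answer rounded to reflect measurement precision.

7.50 × 10^4

52.429 × (1.43 × 10^3) = 74973.47
Multiplication/division keeps the fewest significant figures: 52.429 → 5 s.f., 1.43 × 10^3 → 3 s.f.; limit is 3.
Rounded to 3 significant figures: 7.50 × 10^4.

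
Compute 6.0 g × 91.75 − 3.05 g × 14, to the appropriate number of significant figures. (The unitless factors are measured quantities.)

6.0 × 91.75 = 550.5 → 5.5 × 10² g (2 s.f., last digit at the 10^1 place).
3.05 × 14 = 42.7 → 43 g (2 s.f., last digit at the 10^0 place).
Difference: 507.8 g; keep the coarser place, 10^1.
Result: 5.1 × 10² g.

5.1 × 10² g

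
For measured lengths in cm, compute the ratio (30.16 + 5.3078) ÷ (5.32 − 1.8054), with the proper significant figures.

10.1

30.16 + 5.3078 = 35.4678, limited to 2 d.p. → 4 s.f.; 5.32 − 1.8054 = 3.5146, limited to 2 d.p. → 3 s.f.
Carrying full precision, 35.4678 ÷ 3.5146 = 10.0915609173…; keep min(4, 3) = 3 s.f.
Rounded to 3 significant figures: 10.1.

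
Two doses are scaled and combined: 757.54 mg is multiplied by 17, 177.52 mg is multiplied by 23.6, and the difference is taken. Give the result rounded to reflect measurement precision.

9 × 10^3 mg

757.54 × 17 = 12878.18 → 1.3 × 10^4 mg (2 s.f., last digit at the 10^3 place).
177.52 × 23.6 = 4189.472 → 4.19 × 10^3 mg (3 s.f., last digit at the 10^1 place).
Difference: 8688.708 mg; keep the coarser place, 10^3.
Result: 9 × 10^3 mg.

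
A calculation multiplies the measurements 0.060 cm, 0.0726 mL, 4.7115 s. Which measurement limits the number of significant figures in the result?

0.060 cm → 2 s.f.; 0.0726 mL → 3 s.f.; 4.7115 s → 5 s.f.
The fewest is 2 significant figures, from 0.060 cm.

0.060 cm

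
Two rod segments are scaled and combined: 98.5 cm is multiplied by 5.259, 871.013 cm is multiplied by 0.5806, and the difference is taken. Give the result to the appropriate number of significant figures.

98.5 × 5.259 = 518.0115 → 518 cm (3 s.f., last digit at the 10^0 place).
871.013 × 0.5806 = 505.7101478 → 505.7 cm (4 s.f., last digit at the 10^-1 place).
Difference: 12.3013522 cm; keep the coarser place, 10^0.
Result: 12 cm.

12 cm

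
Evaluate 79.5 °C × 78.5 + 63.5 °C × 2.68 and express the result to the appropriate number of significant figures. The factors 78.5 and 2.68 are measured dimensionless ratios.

6.41 × 10^3 °C

79.5 × 78.5 = 6240.75 → 6.24 × 10^3 °C (3 s.f., last digit at the 10^1 place).
63.5 × 2.68 = 170.18 → 1.70 × 10^2 °C (3 s.f., last digit at the 10^0 place).
Sum: 6410.93 °C; keep the coarser place, 10^1.
Result: 6.41 × 10^3 °C.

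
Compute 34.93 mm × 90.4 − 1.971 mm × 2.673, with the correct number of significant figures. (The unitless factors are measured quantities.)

3.15 × 10^3 mm

34.93 × 90.4 = 3157.672 → 3.16 × 10^3 mm (3 s.f., last digit at the 10^1 place).
1.971 × 2.673 = 5.268483 → 5.268 mm (4 s.f., last digit at the 10^-3 place).
Difference: 3152.403517 mm; keep the coarser place, 10^1.
Result: 3.15 × 10^3 mm.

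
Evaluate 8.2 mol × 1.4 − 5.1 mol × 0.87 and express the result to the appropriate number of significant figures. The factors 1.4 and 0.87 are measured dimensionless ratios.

8.2 × 1.4 = 11.48 → 11 mol (2 s.f., last digit at the 10^0 place).
5.1 × 0.87 = 4.437 → 4.4 mol (2 s.f., last digit at the 10^-1 place).
Difference: 7.043 mol; keep the coarser place, 10^0.
Result: 7 mol.

7 mol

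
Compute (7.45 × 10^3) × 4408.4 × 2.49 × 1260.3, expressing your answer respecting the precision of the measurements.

(7.45 × 10^3) × 4408.4 × 2.49 × 1260.3 = 1.03064843899 × 10^11…
Multiplication/division keeps the fewest significant figures: 7.45 × 10^3 → 3 s.f., 4408.4 → 5 s.f., 2.49 → 3 s.f., 1260.3 → 5 s.f.; limit is 3.
Rounded to 3 significant figures: 1.03 × 10^11.

1.03 × 10^11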